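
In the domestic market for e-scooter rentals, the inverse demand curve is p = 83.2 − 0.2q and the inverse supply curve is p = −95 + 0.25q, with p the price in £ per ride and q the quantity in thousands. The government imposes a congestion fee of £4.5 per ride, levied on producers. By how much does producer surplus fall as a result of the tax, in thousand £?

Inverting to q(p) form: qd = 416 − 5p; qs = 4p + 380.
Without the tax, 416 − 5p = 4p + 380 gives 9p = 36, so p* = £4 and q* = 396.
With the tax collected from producers, supply shifts: qs = 4(p − 4.5) + 380.
New equilibrium: consumers pay £6, producers receive £1.5, q = 386. (Wedge: pb − ps = 4.5.)
ΔPS is the trapezoid between Q = 386 and Q = 396 of height £2.5: ½ · (396 + 386) · 2.5 = £977.5.

Producer surplus falls by £977.5 thousand.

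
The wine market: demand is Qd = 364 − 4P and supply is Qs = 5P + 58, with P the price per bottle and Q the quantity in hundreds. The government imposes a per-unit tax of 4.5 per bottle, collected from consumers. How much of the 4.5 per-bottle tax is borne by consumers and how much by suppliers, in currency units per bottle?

Consumers bear 2.5 per bottle; suppliers bear 2 per bottle.

Before the tax: set 364 − 4P = 5P + 58 → P* = 34, Q* = 228.
With the tax collected from consumers, demand (in seller-price terms) shifts: Qd = 364 − 4(P + 4.5).
New equilibrium: consumers pay 36.5, suppliers receive 32, Q = 218. (Wedge: Pb − Ps = 4.5.)
Burden on consumers: 2.5; on suppliers: 2. (They sum to 4.5.)
The less price-elastic side of the market bears the larger share of a per-unit tax.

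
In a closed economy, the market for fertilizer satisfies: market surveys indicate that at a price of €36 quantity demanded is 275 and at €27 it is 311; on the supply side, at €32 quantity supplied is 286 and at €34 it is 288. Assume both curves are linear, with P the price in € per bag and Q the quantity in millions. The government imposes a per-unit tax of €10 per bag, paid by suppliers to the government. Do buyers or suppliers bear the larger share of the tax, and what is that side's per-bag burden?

Suppliers bear the larger share: €8 per bag.

Demand slope: (311 − 275)/(27 − 36) = -4, so Qd = 419 − 4P.
Supply slope: (288 − 286)/(34 − 32) = 1, so Qs = P + 254.
Before the tax: set 419 − 4P = P + 254 → P* = €33, Q* = 287.
With the tax collected from suppliers, supply shifts: Qs = (P − 10) + 254.
New equilibrium: buyers pay €35, suppliers receive €25, Q = 279. (Wedge: Pb − Ps = 10.)
Per-bag burden: buyers €2, suppliers €8.
Suppliers take the larger share because supply is less price-elastic here (demand slope 4 vs supply slope 1).
The less price-elastic side of the market bears the larger share of a per-unit tax.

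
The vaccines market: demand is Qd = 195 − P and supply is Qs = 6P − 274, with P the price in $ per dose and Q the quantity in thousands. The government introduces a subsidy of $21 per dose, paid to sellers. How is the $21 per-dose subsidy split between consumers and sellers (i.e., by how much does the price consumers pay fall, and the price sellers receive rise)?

Without the subsidy, 195 − P = 6P − 274 gives 7P = 469, so P* = $67 and Q* = 128.
With a per-unit subsidy paid to sellers, each receives P + 21 per unit sold, so supply becomes Qs = 6(P + 21) − 274.
New equilibrium: consumers pay $49, sellers receive $70, Q = 146. (Wedge: Pb − Ps = −21.)
Gain to consumers: $18; to sellers: $3. (They sum to $21.)

Consumers gain $18 per dose; sellers gain $3 per dose.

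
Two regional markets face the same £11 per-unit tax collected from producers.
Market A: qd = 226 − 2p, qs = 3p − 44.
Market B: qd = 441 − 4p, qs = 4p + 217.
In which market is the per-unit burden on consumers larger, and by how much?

Market A, by £1.1.

Market A: pre-tax p* = £54, q* = 118; post-tax q = 104.8; per-unit burden on consumers = £6.6.
Market B: pre-tax p* = £28, q* = 329; post-tax q = 307; per-unit burden on consumers = £5.5.
Difference: £6.6 vs £5.5 → market A is larger by £1.1.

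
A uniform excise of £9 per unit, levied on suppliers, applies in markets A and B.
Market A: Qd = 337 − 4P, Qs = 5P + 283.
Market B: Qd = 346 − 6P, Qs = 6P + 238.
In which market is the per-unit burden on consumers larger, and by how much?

Market A: pre-tax P* = £6, Q* = 313; post-tax Q = 293; per-unit burden on consumers = £5.
Market B: pre-tax P* = £9, Q* = 292; post-tax Q = 265; per-unit burden on consumers = £4.5.
Difference: £5 vs £4.5 → market A is larger by £0.5.

Market A, by £0.5.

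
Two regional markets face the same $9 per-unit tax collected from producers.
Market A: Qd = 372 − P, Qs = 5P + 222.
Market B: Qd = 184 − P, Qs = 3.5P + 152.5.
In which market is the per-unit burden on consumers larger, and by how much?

Market A: pre-tax P* = $25, Q* = 347; post-tax Q = 339.5; per-unit burden on consumers = $7.5.
Market B: pre-tax P* = $7, Q* = 177; post-tax Q = 170; per-unit burden on consumers = $7.
Difference: $7.5 vs $7 → market A is larger by $0.5.

Market A, by $0.5.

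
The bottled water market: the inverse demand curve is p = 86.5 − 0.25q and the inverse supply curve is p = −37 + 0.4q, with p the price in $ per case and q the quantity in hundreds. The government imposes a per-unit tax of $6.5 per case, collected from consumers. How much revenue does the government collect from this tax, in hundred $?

Inverting to q(p) form: qd = 346 − 4p; qs = 2.5p + 92.5.
Before the tax: set 346 − 4p = 2.5p + 92.5 → p* = $39, q* = 190.
With the tax collected from consumers, demand (in seller-price terms) shifts: qd = 346 − 4(p + 6.5).
Solving gives q = 180 with consumers paying $41.5 and producers receiving $35 (the $6.5 wedge).
Revenue = t · Q = 6.5 · 180 = $1170.

Tax revenue = $1170 hundred.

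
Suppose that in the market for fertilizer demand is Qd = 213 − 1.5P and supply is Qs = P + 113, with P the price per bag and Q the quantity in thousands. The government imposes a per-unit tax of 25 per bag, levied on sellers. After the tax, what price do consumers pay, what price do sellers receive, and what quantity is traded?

Consumers pay 50; sellers receive 25; quantity = 138.

Without the tax, 213 − 1.5P = P + 113 gives 2.5P = 100, so P* = 40 and Q* = 153.
With the tax collected from sellers, supply shifts: Qs = (P − 25) + 113.
New equilibrium: consumers pay 50, sellers receive 25, Q = 138. (Wedge: Pb − Ps = 25.)
The less price-elastic side of the market bears the larger share of a per-unit tax.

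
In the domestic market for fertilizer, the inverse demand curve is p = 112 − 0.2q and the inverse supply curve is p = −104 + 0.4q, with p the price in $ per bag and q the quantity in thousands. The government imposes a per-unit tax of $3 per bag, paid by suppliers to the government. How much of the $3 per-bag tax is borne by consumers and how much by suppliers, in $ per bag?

Consumers bear $1 per bag; suppliers bear $2 per bag.

Rewrite in direct form: qd = 560 − 5p and qs = 2.5p + 260.
Before the tax: set 560 − 5p = 2.5p + 260 → p* = $40, q* = 360.
With the tax collected from suppliers, supply shifts: qs = 2.5(p − 3) + 260.
Solving gives q = 355 with consumers paying $41 and suppliers receiving $38 (the $3 wedge).
Burden on consumers: $1; on suppliers: $2. (They sum to $3.)
The less price-elastic side of the market bears the larger share of a per-unit tax.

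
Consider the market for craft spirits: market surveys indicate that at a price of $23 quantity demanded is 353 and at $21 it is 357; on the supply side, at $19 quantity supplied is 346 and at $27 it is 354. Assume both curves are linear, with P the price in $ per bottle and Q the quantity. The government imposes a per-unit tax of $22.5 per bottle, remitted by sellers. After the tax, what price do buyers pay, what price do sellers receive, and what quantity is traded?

Buyers pay $31.5; sellers receive $9; quantity = 336.

Demand slope: (357 − 353)/(21 − 23) = -2, so Qd = 399 − 2P.
Supply slope: (354 − 346)/(27 − 19) = 1, so Qs = P + 327.
Without the tax, 399 − 2P = P + 327 gives 3P = 72, so P* = $24 and Q* = 351.
With the tax collected from sellers, supply shifts: Qs = (P − 22.5) + 327.
New equilibrium: buyers pay $31.5, sellers receive $9, Q = 336. (Wedge: Pb − Ps = 22.5.)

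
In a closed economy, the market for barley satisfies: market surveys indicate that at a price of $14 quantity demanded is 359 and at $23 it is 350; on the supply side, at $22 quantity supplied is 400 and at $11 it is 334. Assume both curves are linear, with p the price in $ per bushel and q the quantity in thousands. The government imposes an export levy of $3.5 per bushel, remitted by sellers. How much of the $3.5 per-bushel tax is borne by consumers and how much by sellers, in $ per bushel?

Consumers bear $3 per bushel; sellers bear $0.5 per bushel.

Demand slope: (350 − 359)/(23 − 14) = -1, so qd = 373 − p.
Supply slope: (334 − 400)/(11 − 22) = 6, so qs = 6p + 268.
Without the tax, 373 − p = 6p + 268 gives 7p = 105, so p* = $15 and q* = 358.
With the tax collected from sellers, supply shifts: qs = 6(p − 3.5) + 268.
Solving gives q = 355 with consumers paying $18 and sellers receiving $14.5 (the $3.5 wedge).
Burden on consumers: $3; on sellers: $0.5. (They sum to $3.5.)
The less price-elastic side of the market bears the larger share of a per-unit tax.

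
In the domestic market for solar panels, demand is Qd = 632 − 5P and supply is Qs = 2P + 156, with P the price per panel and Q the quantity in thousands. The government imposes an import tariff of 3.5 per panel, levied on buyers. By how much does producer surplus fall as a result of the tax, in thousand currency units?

Producer surplus falls by 723.75 thousand.

Before the tax: set 632 − 5P = 2P + 156 → P* = 68, Q* = 292.
With the tax collected from buyers, demand (in seller-price terms) shifts: Qd = 632 − 5(P + 3.5).
New equilibrium: buyers pay 69, sellers receive 65.5, Q = 287. (Wedge: Pb − Ps = 3.5.)
ΔPS is the trapezoid between Q = 287 and Q = 292 of height 2.5: ½ · (292 + 287) · 2.5 = 723.75.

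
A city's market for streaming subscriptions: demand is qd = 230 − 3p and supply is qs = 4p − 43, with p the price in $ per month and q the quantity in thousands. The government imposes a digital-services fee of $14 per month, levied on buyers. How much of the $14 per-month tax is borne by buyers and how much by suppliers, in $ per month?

Buyers bear $8 per month; suppliers bear $6 per month.

Before the tax: set 230 − 3p = 4p − 43 → p* = $39, q* = 113.
With the tax collected from buyers, demand (in seller-price terms) shifts: qd = 230 − 3(p + 14).
New equilibrium: buyers pay $47, suppliers receive $33, q = 89. (Wedge: pb − ps = 14.)
Burden on buyers: $8; on suppliers: $6. (They sum to $14.)
The less price-elastic side of the market bears the larger share of a per-unit tax.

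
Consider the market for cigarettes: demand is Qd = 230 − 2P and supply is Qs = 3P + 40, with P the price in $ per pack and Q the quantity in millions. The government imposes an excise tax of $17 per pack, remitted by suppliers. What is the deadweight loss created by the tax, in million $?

Deadweight loss = $173.4 million.

Without the tax, 230 − 2P = 3P + 40 gives 5P = 190, so P* = $38 and Q* = 154.
With the tax collected from suppliers, supply shifts: Qs = 3(P − 17) + 40.
Solving gives Q = 133.6 with buyers paying $48.2 and suppliers receiving $31.2 (the $17 wedge).
Quantity falls by |ΔQ| = |154 − 133.6| = 20.4.
DWL = ½ · t · |ΔQ| = ½ · 17 · 20.4 = $173.4.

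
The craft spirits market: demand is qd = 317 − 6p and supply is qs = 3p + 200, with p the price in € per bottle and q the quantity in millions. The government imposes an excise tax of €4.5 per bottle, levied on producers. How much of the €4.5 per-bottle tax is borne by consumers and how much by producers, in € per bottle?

Without the tax, 317 − 6p = 3p + 200 gives 9p = 117, so p* = €13 and q* = 239.
With the tax collected from producers, supply shifts: qs = 3(p − 4.5) + 200.
New equilibrium: consumers pay €14.5, producers receive €10, q = 230. (Wedge: pb − ps = 4.5.)
Burden on consumers: €1.5; on producers: €3. (They sum to €4.5.)

Consumers bear €1.5 per bottle; producers bear €3 per bottle.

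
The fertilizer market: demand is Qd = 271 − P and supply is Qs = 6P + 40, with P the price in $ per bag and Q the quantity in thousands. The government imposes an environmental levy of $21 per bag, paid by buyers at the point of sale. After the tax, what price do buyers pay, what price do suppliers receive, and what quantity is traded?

Buyers pay $51; suppliers receive $30; quantity = 220.

Before the tax: set 271 − P = 6P + 40 → P* = $33, Q* = 238.
With the tax collected from buyers, demand (in seller-price terms) shifts: Qd = 271 − (P + 21).
Solving gives Q = 220 with buyers paying $51 and suppliers receiving $30 (the $21 wedge).
The less price-elastic side of the market bears the larger share of a per-unit tax.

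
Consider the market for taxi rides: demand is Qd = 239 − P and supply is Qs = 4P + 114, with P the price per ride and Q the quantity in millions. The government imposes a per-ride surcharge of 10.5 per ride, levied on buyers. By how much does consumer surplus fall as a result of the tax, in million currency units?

Consumer surplus falls by 1762.32 million.

Before the tax: set 239 − P = 4P + 114 → P* = 25, Q* = 214.
With the tax collected from buyers, demand (in seller-price terms) shifts: Qd = 239 − (P + 10.5).
Solving gives Q = 205.6 with buyers paying 33.4 and sellers receiving 22.9 (the 10.5 wedge).
ΔCS is the trapezoid between Q = 205.6 and Q = 214 of height 8.4: ½ · (214 + 205.6) · 8.4 = 1762.32.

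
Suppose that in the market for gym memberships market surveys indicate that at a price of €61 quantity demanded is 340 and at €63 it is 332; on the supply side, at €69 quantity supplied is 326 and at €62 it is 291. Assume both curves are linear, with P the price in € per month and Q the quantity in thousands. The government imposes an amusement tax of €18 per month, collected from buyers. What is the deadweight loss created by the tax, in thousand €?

Deadweight loss = €360 thousand.

Demand slope: (332 − 340)/(63 − 61) = -4, so Qd = 584 − 4P.
Supply slope: (291 − 326)/(62 − 69) = 5, so Qs = 5P − 19.
Without the tax, 584 − 4P = 5P − 19 gives 9P = 603, so P* = €67 and Q* = 316.
With the tax collected from buyers, demand (in seller-price terms) shifts: Qd = 584 − 4(P + 18).
Solving gives Q = 276 with buyers paying €77 and sellers receiving €59 (the €18 wedge).
Quantity falls by |ΔQ| = |316 − 276| = 40.
DWL = ½ · t · |ΔQ| = ½ · 18 · 40 = €360.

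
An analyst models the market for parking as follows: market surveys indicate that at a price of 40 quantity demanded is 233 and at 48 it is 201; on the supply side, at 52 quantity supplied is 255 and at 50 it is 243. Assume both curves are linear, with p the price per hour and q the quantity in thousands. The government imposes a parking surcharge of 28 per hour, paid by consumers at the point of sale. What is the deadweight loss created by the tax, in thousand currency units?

Demand slope: (201 − 233)/(48 − 40) = -4, so qd = 393 − 4p.
Supply slope: (243 − 255)/(50 − 52) = 6, so qs = 6p − 57.
Before the tax: set 393 − 4p = 6p − 57 → p* = 45, q* = 213.
With the tax collected from consumers, demand (in seller-price terms) shifts: qd = 393 − 4(p + 28).
New equilibrium: consumers pay 61.8, suppliers receive 33.8, q = 145.8. (Wedge: pb − ps = 28.)
Quantity falls by |ΔQ| = |213 − 145.8| = 67.2.
DWL = ½ · t · |ΔQ| = ½ · 28 · 67.2 = 940.8.

Deadweight loss = 940.8 thousand.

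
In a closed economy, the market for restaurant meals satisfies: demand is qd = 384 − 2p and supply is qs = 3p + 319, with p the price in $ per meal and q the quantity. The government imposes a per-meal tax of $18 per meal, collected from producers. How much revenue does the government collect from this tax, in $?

Without the tax, 384 − 2p = 3p + 319 gives 5p = 65, so p* = $13 and q* = 358.
With the tax collected from producers, supply shifts: qs = 3(p − 18) + 319.
New equilibrium: consumers pay $23.8, producers receive $5.8, q = 336.4. (Wedge: pb − ps = 18.)
Revenue = t · Q = 18 · 336.4 = $6055.2.

Tax revenue = $6055.2.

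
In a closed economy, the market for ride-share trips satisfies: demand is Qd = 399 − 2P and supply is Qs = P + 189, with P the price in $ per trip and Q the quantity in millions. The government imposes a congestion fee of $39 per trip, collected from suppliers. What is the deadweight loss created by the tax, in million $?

Deadweight loss = $507 million.

Without the tax, 399 − 2P = P + 189 gives 3P = 210, so P* = $70 and Q* = 259.
With the tax collected from suppliers, supply shifts: Qs = (P − 39) + 189.
Solving gives Q = 233 with buyers paying $83 and suppliers receiving $44 (the $39 wedge).
Quantity falls by |ΔQ| = |259 − 233| = 26.
DWL = ½ · t · |ΔQ| = ½ · 39 · 26 = $507.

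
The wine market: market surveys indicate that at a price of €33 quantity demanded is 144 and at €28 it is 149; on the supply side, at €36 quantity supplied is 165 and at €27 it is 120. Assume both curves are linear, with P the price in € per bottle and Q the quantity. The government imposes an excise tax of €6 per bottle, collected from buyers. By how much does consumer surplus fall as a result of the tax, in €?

Demand slope: (149 − 144)/(28 − 33) = -1, so Qd = 177 − P.
Supply slope: (120 − 165)/(27 − 36) = 5, so Qs = 5P − 15.
Without the tax, 177 − P = 5P − 15 gives 6P = 192, so P* = €32 and Q* = 145.
With the tax collected from buyers, demand (in seller-price terms) shifts: Qd = 177 − (P + 6).
New equilibrium: buyers pay €37, sellers receive €31, Q = 140. (Wedge: Pb − Ps = 6.)
ΔCS is the trapezoid between Q = 140 and Q = 145 of height €5: ½ · (145 + 140) · 5 = €712.5.

Consumer surplus falls by €712.5.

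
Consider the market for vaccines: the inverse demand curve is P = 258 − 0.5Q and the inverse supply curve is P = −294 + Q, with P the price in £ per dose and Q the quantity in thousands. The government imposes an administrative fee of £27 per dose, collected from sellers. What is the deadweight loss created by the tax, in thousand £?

Deadweight loss = £243 thousand.

Rewrite in direct form: Qd = 516 − 2P and Qs = P + 294.
Without the tax, 516 − 2P = P + 294 gives 3P = 222, so P* = £74 and Q* = 368.
With the tax collected from sellers, supply shifts: Qs = (P − 27) + 294.
Solving gives Q = 350 with buyers paying £83 and sellers receiving £56 (the £27 wedge).
Quantity falls by |ΔQ| = |368 − 350| = 18.
DWL = ½ · t · |ΔQ| = ½ · 27 · 18 = £243.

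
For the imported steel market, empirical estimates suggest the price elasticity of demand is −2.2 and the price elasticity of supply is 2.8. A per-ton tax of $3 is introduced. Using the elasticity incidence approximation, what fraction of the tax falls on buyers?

Buyers' share ≈ 0.56.

Incidence ratio: buyers' share ≈ εs / (εs + |εd|) = 2.8 / (2.8 + 2.2) = 0.56.
Supply is the more elastic side, so buyers bear the larger share.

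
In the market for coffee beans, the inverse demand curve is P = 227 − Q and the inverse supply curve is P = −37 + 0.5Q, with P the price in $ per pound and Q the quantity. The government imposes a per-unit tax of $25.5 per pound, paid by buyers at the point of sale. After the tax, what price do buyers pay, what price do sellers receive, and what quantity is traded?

Rewrite in direct form: Qd = 227 − P and Qs = 2P + 74.
Without the tax, 227 − P = 2P + 74 gives 3P = 153, so P* = $51 and Q* = 176.
With the tax collected from buyers, demand (in seller-price terms) shifts: Qd = 227 − (P + 25.5).
New equilibrium: buyers pay $68, sellers receive $42.5, Q = 159. (Wedge: Pb − Ps = 25.5.)
The less price-elastic side of the market bears the larger share of a per-unit tax.

Buyers pay $68; sellers receive $42.5; quantity = 159.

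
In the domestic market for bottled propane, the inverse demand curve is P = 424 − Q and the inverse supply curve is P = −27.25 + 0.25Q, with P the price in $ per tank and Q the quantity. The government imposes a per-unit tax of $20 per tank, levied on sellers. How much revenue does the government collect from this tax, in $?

Rewrite in direct form: Qd = 424 − P and Qs = 4P + 109.
Before the tax: set 424 − P = 4P + 109 → P* = $63, Q* = 361.
With the tax collected from sellers, supply shifts: Qs = 4(P − 20) + 109.
Solving gives Q = 345 with buyers paying $79 and sellers receiving $59 (the $20 wedge).
Revenue = t · Q = 20 · 345 = $6900.

Tax revenue = $6900.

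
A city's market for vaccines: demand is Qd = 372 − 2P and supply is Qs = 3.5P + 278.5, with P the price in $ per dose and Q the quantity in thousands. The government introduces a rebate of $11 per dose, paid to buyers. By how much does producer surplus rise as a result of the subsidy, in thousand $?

Without the subsidy, 372 − 2P = 3.5P + 278.5 gives 5.5P = 93.5, so P* = $17 and Q* = 338.
With a per-unit subsidy paid to buyers, each effectively pays P − 11, so demand becomes Qd = 372 − 2(P − 11).
Solving gives Q = 352 with buyers paying $10 and sellers receiving $21 (the $11 wedge).
ΔPS is the trapezoid between Q = 352 and Q = 338 of height $4: ½ · (338 + 352) · 4 = $1380.

Producer surplus rises by $1380 thousand.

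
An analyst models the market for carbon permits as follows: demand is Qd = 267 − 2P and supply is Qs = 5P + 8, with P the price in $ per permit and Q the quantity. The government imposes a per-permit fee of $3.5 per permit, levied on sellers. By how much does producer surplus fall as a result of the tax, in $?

Producer surplus falls by $190.5.

Before the tax: set 267 − 2P = 5P + 8 → P* = $37, Q* = 193.
With the tax collected from sellers, supply shifts: Qs = 5(P − 3.5) + 8.
New equilibrium: buyers pay $39.5, sellers receive $36, Q = 188. (Wedge: Pb − Ps = 3.5.)
ΔPS is the trapezoid between Q = 188 and Q = 193 of height $1: ½ · (193 + 188) · 1 = $190.5.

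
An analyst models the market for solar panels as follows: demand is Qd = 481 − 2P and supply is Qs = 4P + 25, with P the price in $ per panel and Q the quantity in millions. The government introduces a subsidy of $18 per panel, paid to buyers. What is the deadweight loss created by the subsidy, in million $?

Before the subsidy: set 481 − 2P = 4P + 25 → P* = $76, Q* = 329.
With a per-unit subsidy paid to buyers, each effectively pays P − 18, so demand becomes Qd = 481 − 2(P − 18).
Solving gives Q = 353 with buyers paying $64 and sellers receiving $82 (the $18 wedge).
Quantity rises by |ΔQ| = |329 − 353| = 24.
DWL = ½ · t · |ΔQ| = ½ · 18 · 24 = $216.

Deadweight loss = $216 million.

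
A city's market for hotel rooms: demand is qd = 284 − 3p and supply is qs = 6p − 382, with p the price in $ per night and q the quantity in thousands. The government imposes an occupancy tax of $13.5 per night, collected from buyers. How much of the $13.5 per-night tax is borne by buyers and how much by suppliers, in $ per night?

Buyers bear $9 per night; suppliers bear $4.5 per night.

Without the tax, 284 − 3p = 6p − 382 gives 9p = 666, so p* = $74 and q* = 62.
With the tax collected from buyers, demand (in seller-price terms) shifts: qd = 284 − 3(p + 13.5).
New equilibrium: buyers pay $83, suppliers receive $69.5, q = 35. (Wedge: pb − ps = 13.5.)
Burden on buyers: $9; on suppliers: $4.5. (They sum to $13.5.)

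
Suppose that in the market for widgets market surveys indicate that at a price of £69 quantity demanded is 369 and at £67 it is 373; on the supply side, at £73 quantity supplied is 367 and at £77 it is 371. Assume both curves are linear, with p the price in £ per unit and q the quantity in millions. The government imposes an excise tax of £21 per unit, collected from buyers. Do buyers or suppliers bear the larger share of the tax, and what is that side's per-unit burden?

Demand slope: (373 − 369)/(67 − 69) = -2, so qd = 507 − 2p.
Supply slope: (371 − 367)/(77 − 73) = 1, so qs = p + 294.
Without the tax, 507 − 2p = p + 294 gives 3p = 213, so p* = £71 and q* = 365.
With the tax collected from buyers, demand (in seller-price terms) shifts: qd = 507 − 2(p + 21).
New equilibrium: buyers pay £78, suppliers receive £57, q = 351. (Wedge: pb − ps = 21.)
Per-unit burden: buyers £7, suppliers £14.
Suppliers take the larger share because supply is less price-elastic here (demand slope 2 vs supply slope 1).
The less price-elastic side of the market bears the larger share of a per-unit tax.

Suppliers bear the larger share: £14 per unit.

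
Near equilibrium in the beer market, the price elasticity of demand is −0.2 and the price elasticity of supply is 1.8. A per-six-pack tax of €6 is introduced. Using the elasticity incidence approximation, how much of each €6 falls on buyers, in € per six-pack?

Buyers bear ≈ €5.4 per six-pack.

Incidence ratio: buyers' share ≈ εs / (εs + |εd|) = 1.8 / (1.8 + 0.2) = 0.9.
So buyers bear ≈ 0.9 × €6 = €5.4; sellers bear €0.6.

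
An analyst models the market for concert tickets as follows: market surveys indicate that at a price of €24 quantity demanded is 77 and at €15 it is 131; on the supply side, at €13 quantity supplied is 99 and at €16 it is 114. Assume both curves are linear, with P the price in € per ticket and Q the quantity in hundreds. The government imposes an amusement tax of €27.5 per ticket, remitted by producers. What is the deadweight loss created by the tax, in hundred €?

Demand slope: (131 − 77)/(15 − 24) = -6, so Qd = 221 − 6P.
Supply slope: (114 − 99)/(16 − 13) = 5, so Qs = 5P + 34.
Before the tax: set 221 − 6P = 5P + 34 → P* = €17, Q* = 119.
With the tax collected from producers, supply shifts: Qs = 5(P − 27.5) + 34.
New equilibrium: buyers pay €29.5, producers receive €2, Q = 44. (Wedge: Pb − Ps = 27.5.)
Quantity falls by |ΔQ| = |119 − 44| = 75.
DWL = ½ · t · |ΔQ| = ½ · 27.5 · 75 = €1031.25.

Deadweight loss = €1031.25 hundred.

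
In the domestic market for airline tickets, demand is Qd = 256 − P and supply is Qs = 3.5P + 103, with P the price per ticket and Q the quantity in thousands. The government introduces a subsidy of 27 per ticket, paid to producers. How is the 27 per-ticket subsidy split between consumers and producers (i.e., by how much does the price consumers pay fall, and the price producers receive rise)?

Consumers gain 21 per ticket; producers gain 6 per ticket.

Before the subsidy: set 256 − P = 3.5P + 103 → P* = 34, Q* = 222.
With a per-unit subsidy paid to producers, each receives P + 27 per unit sold, so supply becomes Qs = 3.5(P + 27) + 103.
Solving gives Q = 243 with consumers paying 13 and producers receiving 40 (the 27 wedge).
Gain to consumers: 21; to producers: 6. (They sum to 27.)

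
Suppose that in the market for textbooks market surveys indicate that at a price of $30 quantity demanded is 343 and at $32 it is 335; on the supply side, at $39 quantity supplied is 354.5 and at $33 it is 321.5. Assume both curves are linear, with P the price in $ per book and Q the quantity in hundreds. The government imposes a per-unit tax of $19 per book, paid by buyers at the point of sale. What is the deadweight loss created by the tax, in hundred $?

Demand slope: (335 − 343)/(32 − 30) = -4, so Qd = 463 − 4P.
Supply slope: (321.5 − 354.5)/(33 − 39) = 5.5, so Qs = 5.5P + 140.
Without the tax, 463 − 4P = 5.5P + 140 gives 9.5P = 323, so P* = $34 and Q* = 327.
With the tax collected from buyers, demand (in seller-price terms) shifts: Qd = 463 − 4(P + 19).
Solving gives Q = 283 with buyers paying $45 and suppliers receiving $26 (the $19 wedge).
Quantity falls by |ΔQ| = |327 − 283| = 44.
DWL = ½ · t · |ΔQ| = ½ · 19 · 44 = $418.

Deadweight loss = $418 hundred.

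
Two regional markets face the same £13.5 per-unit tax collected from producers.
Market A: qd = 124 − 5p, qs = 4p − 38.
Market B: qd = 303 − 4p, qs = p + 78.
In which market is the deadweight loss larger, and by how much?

Market A: pre-tax p* = £18, q* = 34; post-tax q = 4; deadweight loss = £202.5.
Market B: pre-tax p* = £45, q* = 123; post-tax q = 112.2; deadweight loss = £72.9.
Difference: £202.5 vs £72.9 → market A is larger by £129.6.

Market A, by £129.6.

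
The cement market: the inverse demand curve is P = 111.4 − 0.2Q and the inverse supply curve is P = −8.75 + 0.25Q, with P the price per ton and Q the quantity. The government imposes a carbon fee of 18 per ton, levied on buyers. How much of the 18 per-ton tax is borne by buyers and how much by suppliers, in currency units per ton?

Buyers bear 8 per ton; suppliers bear 10 per ton.

Inverting to Q(P) form: Qd = 557 − 5P; Qs = 4P + 35.
Without the tax, 557 − 5P = 4P + 35 gives 9P = 522, so P* = 58 and Q* = 267.
With the tax collected from buyers, demand (in seller-price terms) shifts: Qd = 557 − 5(P + 18).
New equilibrium: buyers pay 66, suppliers receive 48, Q = 227. (Wedge: Pb − Ps = 18.)
Burden on buyers: 8; on suppliers: 10. (They sum to 18.)
The less price-elastic side of the market bears the larger share of a per-unit tax.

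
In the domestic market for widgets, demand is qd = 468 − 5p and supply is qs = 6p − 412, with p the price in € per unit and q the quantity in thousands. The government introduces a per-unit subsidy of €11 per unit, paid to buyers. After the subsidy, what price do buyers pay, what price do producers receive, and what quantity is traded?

Before the subsidy: set 468 − 5p = 6p − 412 → p* = €80, q* = 68.
With a per-unit subsidy paid to buyers, each effectively pays p − 11, so demand becomes qd = 468 − 5(p − 11).
Solving gives q = 98 with buyers paying €74 and producers receiving €85 (the €11 wedge).

Buyers pay €74; producers receive €85; quantity = 98.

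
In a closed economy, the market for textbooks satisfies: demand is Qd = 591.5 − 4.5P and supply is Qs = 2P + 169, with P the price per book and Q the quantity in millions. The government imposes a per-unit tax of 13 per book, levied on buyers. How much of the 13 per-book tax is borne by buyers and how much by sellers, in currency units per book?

Before the tax: set 591.5 − 4.5P = 2P + 169 → P* = 65, Q* = 299.
With the tax collected from buyers, demand (in seller-price terms) shifts: Qd = 591.5 − 4.5(P + 13).
New equilibrium: buyers pay 69, sellers receive 56, Q = 281. (Wedge: Pb − Ps = 13.)
Burden on buyers: 4; on sellers: 9. (They sum to 13.)
The less price-elastic side of the market bears the larger share of a per-unit tax.

Buyers bear 4 per book; sellers bear 9 per book.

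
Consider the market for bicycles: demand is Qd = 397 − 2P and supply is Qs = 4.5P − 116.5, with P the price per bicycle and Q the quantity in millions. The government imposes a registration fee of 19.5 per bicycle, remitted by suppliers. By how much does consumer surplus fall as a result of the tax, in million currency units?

Before the tax: set 397 − 2P = 4.5P − 116.5 → P* = 79, Q* = 239.
With the tax collected from suppliers, supply shifts: Qs = 4.5(P − 19.5) − 116.5.
New equilibrium: consumers pay 92.5, suppliers receive 73, Q = 212. (Wedge: Pb − Ps = 19.5.)
ΔCS is the trapezoid between Q = 212 and Q = 239 of height 13.5: ½ · (239 + 212) · 13.5 = 3044.25.

Consumer surplus falls by 3044.25 million.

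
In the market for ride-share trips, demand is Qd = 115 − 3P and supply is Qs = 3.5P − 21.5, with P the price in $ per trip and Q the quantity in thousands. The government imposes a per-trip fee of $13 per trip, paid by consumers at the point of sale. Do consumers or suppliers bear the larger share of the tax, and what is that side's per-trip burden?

Consumers bear the larger share: $7 per trip.

Without the tax, 115 − 3P = 3.5P − 21.5 gives 6.5P = 136.5, so P* = $21 and Q* = 52.
With the tax collected from consumers, demand (in seller-price terms) shifts: Qd = 115 − 3(P + 13).
New equilibrium: consumers pay $28, suppliers receive $15, Q = 31. (Wedge: Pb − Ps = 13.)
Per-trip burden: consumers $7, suppliers $6.
Consumers take the larger share because demand is less price-elastic here (demand slope 3 vs supply slope 3.5).
The less price-elastic side of the market bears the larger share of a per-unit tax.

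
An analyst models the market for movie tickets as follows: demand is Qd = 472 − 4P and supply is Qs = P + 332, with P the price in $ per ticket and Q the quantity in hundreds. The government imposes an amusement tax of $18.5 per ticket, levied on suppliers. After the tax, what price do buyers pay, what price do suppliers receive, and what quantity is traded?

Before the tax: set 472 − 4P = P + 332 → P* = $28, Q* = 360.
With the tax collected from suppliers, supply shifts: Qs = (P − 18.5) + 332.
New equilibrium: buyers pay $31.7, suppliers receive $13.2, Q = 345.2. (Wedge: Pb − Ps = 18.5.)

Buyers pay $31.7; suppliers receive $13.2; quantity = 345.2.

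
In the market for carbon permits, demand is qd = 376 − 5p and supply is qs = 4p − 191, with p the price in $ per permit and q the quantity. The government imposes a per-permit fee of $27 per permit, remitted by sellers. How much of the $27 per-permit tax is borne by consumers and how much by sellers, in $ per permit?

Without the tax, 376 − 5p = 4p − 191 gives 9p = 567, so p* = $63 and q* = 61.
With the tax collected from sellers, supply shifts: qs = 4(p − 27) − 191.
New equilibrium: consumers pay $75, sellers receive $48, q = 1. (Wedge: pb − ps = 27.)
Burden on consumers: $12; on sellers: $15. (They sum to $27.)
The less price-elastic side of the market bears the larger share of a per-unit tax.

Consumers bear $12 per permit; sellers bear $15 per permit.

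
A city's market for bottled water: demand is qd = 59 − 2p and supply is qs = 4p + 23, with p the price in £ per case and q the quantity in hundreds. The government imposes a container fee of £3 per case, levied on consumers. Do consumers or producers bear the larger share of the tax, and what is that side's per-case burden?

Before the tax: set 59 − 2p = 4p + 23 → p* = £6, q* = 47.
With the tax collected from consumers, demand (in seller-price terms) shifts: qd = 59 − 2(p + 3).
New equilibrium: consumers pay £8, producers receive £5, q = 43. (Wedge: pb − ps = 3.)
Per-case burden: consumers £2, producers £1.
Consumers take the larger share because demand is less price-elastic here (demand slope 2 vs supply slope 4).

Consumers bear the larger share: £2 per case.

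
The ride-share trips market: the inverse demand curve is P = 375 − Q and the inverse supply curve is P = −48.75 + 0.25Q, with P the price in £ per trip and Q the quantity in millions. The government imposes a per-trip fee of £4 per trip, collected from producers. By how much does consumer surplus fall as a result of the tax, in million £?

Rewrite in direct form: Qd = 375 − P and Qs = 4P + 195.
Without the tax, 375 − P = 4P + 195 gives 5P = 180, so P* = £36 and Q* = 339.
With the tax collected from producers, supply shifts: Qs = 4(P − 4) + 195.
New equilibrium: buyers pay £39.2, producers receive £35.2, Q = 335.8. (Wedge: Pb − Ps = 4.)
ΔCS is the trapezoid between Q = 335.8 and Q = 339 of height £3.2: ½ · (339 + 335.8) · 3.2 = £1079.68.

Consumer surplus falls by £1079.68 million.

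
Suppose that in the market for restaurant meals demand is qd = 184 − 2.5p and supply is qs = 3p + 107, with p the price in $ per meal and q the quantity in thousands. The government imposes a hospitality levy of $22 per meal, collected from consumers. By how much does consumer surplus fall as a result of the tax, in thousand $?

Before the tax: set 184 − 2.5p = 3p + 107 → p* = $14, q* = 149.
With the tax collected from consumers, demand (in seller-price terms) shifts: qd = 184 − 2.5(p + 22).
Solving gives q = 119 with consumers paying $26 and producers receiving $4 (the $22 wedge).
ΔCS is the trapezoid between Q = 119 and Q = 149 of height $12: ½ · (149 + 119) · 12 = $1608.

Consumer surplus falls by $1608 thousand.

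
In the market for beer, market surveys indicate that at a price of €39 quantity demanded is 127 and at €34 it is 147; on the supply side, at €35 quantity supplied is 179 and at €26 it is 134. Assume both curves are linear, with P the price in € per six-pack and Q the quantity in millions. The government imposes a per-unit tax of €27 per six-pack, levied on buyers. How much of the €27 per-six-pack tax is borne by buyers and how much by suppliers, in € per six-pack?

Buyers bear €15 per six-pack; suppliers bear €12 per six-pack.

Demand slope: (147 − 127)/(34 − 39) = -4, so Qd = 283 − 4P.
Supply slope: (134 − 179)/(26 − 35) = 5, so Qs = 5P + 4.
Before the tax: set 283 − 4P = 5P + 4 → P* = €31, Q* = 159.
With the tax collected from buyers, demand (in seller-price terms) shifts: Qd = 283 − 4(P + 27).
New equilibrium: buyers pay €46, suppliers receive €19, Q = 99. (Wedge: Pb − Ps = 27.)
Burden on buyers: €15; on suppliers: €12. (They sum to €27.)
The less price-elastic side of the market bears the larger share of a per-unit tax.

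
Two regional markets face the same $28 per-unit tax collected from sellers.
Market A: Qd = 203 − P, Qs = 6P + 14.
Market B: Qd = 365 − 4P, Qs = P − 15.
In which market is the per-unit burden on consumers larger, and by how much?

Market A: pre-tax P* = $27, Q* = 176; post-tax Q = 152; per-unit burden on consumers = $24.
Market B: pre-tax P* = $76, Q* = 61; post-tax Q = 38.6; per-unit burden on consumers = $5.6.
Difference: $24 vs $5.6 → market A is larger by $18.4.

Market A, by $18.4.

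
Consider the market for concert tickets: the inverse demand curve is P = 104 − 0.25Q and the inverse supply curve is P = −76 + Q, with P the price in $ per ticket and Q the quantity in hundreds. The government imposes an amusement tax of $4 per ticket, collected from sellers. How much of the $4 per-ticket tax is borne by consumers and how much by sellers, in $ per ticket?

Inverting to Q(P) form: Qd = 416 − 4P; Qs = P + 76.
Without the tax, 416 − 4P = P + 76 gives 5P = 340, so P* = $68 and Q* = 144.
With the tax collected from sellers, supply shifts: Qs = (P − 4) + 76.
New equilibrium: consumers pay $68.8, sellers receive $64.8, Q = 140.8. (Wedge: Pb − Ps = 4.)
Burden on consumers: $0.8; on sellers: $3.2. (They sum to $4.)
The less price-elastic side of the market bears the larger share of a per-unit tax.

Consumers bear $0.8 per ticket; sellers bear $3.2 per ticket.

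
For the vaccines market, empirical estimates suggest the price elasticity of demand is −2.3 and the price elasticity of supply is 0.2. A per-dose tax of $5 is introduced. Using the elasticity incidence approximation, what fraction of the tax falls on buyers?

Buyers' share ≈ 0.08.

Incidence ratio: buyers' share ≈ εs / (εs + |εd|) = 0.2 / (0.2 + 2.3) = 0.08.
Supply is the less elastic side, so buyers bear the smaller share.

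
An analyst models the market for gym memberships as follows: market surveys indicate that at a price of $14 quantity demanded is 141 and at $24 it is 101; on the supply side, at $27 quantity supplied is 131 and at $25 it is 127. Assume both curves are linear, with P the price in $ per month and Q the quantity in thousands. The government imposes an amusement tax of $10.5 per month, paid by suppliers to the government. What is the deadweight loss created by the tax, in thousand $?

Deadweight loss = $73.5 thousand.

Demand slope: (101 − 141)/(24 − 14) = -4, so Qd = 197 − 4P.
Supply slope: (127 − 131)/(25 − 27) = 2, so Qs = 2P + 77.
Without the tax, 197 − 4P = 2P + 77 gives 6P = 120, so P* = $20 and Q* = 117.
With the tax collected from suppliers, supply shifts: Qs = 2(P − 10.5) + 77.
New equilibrium: buyers pay $23.5, suppliers receive $13, Q = 103. (Wedge: Pb − Ps = 10.5.)
Quantity falls by |ΔQ| = |117 − 103| = 14.
DWL = ½ · t · |ΔQ| = ½ · 10.5 · 14 = $73.5.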